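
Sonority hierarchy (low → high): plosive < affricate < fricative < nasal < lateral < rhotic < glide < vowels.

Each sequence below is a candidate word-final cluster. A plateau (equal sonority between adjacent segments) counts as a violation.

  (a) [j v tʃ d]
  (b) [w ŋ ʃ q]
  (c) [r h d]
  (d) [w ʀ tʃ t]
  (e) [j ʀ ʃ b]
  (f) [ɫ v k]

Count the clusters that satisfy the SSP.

(a) [j v tʃ d]: profile 7-3-2-1 — obeys.
(b) [w ŋ ʃ q]: profile 7-4-3-1 — obeys.
(c) [r h d]: profile 6-3-1 — obeys.
(d) [w ʀ tʃ t]: profile 7-6-2-1 — obeys.
(e) [j ʀ ʃ b]: profile 7-6-3-1 — obeys.
(f) [ɫ v k]: profile 5-3-1 — obeys.

6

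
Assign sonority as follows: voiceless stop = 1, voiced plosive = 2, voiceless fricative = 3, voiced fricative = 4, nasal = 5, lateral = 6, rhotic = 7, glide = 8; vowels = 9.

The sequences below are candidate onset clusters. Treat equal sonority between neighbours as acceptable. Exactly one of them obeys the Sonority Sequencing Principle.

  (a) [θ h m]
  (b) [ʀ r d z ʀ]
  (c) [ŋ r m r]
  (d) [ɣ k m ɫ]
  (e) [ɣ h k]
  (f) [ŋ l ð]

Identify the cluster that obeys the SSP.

a

(a) 3-3-5 → obeys
(b) 7-7-2-4-7 → violates
(c) 5-7-5-7 → violates
(d) 4-1-5-6 → violates
(e) 4-3-1 → violates
(f) 5-6-4 → violates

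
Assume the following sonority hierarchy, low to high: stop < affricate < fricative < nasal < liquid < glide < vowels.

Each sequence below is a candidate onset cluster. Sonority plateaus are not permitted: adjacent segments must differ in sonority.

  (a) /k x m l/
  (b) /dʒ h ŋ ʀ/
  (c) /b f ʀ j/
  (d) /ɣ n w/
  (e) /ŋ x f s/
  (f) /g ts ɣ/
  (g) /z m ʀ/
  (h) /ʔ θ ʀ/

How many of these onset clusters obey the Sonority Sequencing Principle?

7

(a) /k x m l/: profile 1-3-4-5 — obeys.
(b) /dʒ h ŋ ʀ/: profile 2-3-4-5 — obeys.
(c) /b f ʀ j/: profile 1-3-5-6 — obeys.
(d) /ɣ n w/: profile 3-4-6 — obeys.
(e) /ŋ x f s/: profile 4-3-3-3 — violates.
(f) /g ts ɣ/: profile 1-2-3 — obeys.
(g) /z m ʀ/: profile 3-4-5 — obeys.
(h) /ʔ θ ʀ/: profile 1-3-5 — obeys.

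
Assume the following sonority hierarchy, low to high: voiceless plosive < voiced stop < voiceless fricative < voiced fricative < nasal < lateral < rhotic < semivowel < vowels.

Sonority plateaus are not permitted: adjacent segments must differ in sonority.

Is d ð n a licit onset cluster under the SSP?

/d/: voiced stop = 2.
/ð/: voiced fricative = 4.
/n/: nasal = 5.
The profile 2-4-5 strictly rises, so the onset cluster satisfies the SSP.

yes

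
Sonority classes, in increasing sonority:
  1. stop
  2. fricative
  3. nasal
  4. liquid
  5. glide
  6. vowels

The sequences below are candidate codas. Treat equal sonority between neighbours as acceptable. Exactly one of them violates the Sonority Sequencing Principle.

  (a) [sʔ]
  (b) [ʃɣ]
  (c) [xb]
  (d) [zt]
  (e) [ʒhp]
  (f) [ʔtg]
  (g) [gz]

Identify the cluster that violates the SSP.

(a) sonority 2-1: well-formed.
(b) sonority 2-2: well-formed.
(c) sonority 2-1: well-formed.
(d) sonority 2-1: well-formed.
(e) sonority 2-2-1: well-formed.
(f) sonority 1-1-1: well-formed.
(g) sonority 1-2: ill-formed.

g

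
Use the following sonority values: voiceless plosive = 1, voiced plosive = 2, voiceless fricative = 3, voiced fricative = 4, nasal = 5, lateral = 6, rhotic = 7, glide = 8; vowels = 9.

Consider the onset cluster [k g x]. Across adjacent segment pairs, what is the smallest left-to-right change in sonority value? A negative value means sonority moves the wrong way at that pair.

/k/ is a voiceless plosive (sonority 1).
/g/ is a voiced plosive (sonority 2).
/x/ is a voiceless fricative (sonority 3).
/k/→/g/: change +1.
/g/→/x/: change +1.
Minimum = 1.

1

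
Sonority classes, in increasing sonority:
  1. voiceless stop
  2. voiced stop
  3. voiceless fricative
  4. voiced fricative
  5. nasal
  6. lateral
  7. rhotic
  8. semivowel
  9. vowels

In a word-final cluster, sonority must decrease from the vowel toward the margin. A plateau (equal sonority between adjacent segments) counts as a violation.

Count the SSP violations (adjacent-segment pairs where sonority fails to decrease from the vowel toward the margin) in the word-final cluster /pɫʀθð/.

/p/ is a voiceless stop (sonority 1).
/ɫ/ is a lateral (sonority 6).
/ʀ/ is a rhotic (sonority 7).
/θ/ is a voiceless fricative (sonority 3).
/ð/ is a voiced fricative (sonority 4).
/p/→/ɫ/: 1→6 (does not fall) — violation.
/ɫ/→/ʀ/: 6→7 (does not fall) — violation.
/ʀ/→/θ/: 7→3 (falls) — ok.
/θ/→/ð/: 3→4 (does not fall) — violation.

3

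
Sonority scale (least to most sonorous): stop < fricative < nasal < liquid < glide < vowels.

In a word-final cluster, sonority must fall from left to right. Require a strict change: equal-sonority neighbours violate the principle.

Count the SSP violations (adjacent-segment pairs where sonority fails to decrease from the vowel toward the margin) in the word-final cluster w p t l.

2

/w/: glide = 5.
/p/: stop = 1.
/t/: stop = 1.
/l/: liquid = 4.
/w/→/p/: 5→1 (falls) — ok.
/p/→/t/: 1→1 (plateau) — violation.
/t/→/l/: 1→4 (does not fall) — violation.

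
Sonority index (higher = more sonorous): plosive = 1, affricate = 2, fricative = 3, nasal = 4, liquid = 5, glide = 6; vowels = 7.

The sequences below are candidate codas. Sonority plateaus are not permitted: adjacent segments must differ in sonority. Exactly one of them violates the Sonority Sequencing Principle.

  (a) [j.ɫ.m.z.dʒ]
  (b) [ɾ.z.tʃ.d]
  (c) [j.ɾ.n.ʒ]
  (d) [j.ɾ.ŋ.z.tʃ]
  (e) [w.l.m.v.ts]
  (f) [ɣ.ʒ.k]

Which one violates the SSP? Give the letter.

(a) sonority 6-5-4-3-2: well-formed.
(b) sonority 5-3-2-1: well-formed.
(c) sonority 6-5-4-3: well-formed.
(d) sonority 6-5-4-3-2: well-formed.
(e) sonority 6-5-4-3-2: well-formed.
(f) sonority 3-3-1: ill-formed.

f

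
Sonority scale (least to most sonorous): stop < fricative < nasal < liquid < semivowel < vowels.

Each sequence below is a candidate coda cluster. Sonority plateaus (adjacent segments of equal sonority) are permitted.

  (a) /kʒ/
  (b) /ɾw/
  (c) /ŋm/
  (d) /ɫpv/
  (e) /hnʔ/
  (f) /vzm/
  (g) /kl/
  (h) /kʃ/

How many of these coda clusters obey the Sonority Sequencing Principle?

1

(a) sonority 1-2: ill-formed.
(b) sonority 4-5: ill-formed.
(c) sonority 3-3: well-formed.
(d) sonority 4-1-2: ill-formed.
(e) sonority 2-3-1: ill-formed.
(f) sonority 2-2-3: ill-formed.
(g) sonority 1-4: ill-formed.
(h) sonority 1-2: ill-formed.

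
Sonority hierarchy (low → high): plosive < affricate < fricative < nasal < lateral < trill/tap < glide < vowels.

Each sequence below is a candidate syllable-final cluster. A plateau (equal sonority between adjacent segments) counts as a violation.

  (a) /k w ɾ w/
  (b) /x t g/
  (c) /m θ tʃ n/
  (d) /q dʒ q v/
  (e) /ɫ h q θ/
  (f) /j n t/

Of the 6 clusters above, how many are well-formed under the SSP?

(a) sonority 1-7-6-7: ill-formed.
(b) sonority 3-1-1: ill-formed.
(c) sonority 4-3-2-4: ill-formed.
(d) sonority 1-2-1-3: ill-formed.
(e) sonority 5-3-1-3: ill-formed.
(f) sonority 7-4-1: well-formed.

1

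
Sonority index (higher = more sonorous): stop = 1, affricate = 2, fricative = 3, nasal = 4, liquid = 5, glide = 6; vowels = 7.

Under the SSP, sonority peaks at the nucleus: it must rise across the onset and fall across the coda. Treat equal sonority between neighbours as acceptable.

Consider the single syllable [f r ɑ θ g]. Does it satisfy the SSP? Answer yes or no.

yes

Onset: /f/ is a fricative (sonority 3), /r/ is a liquid (sonority 5); then the nucleus /ɑ/ (sonority 7).
Onset profile 3-5-7 — rises to the nucleus.
Coda: /θ/ is a fricative (sonority 3), /g/ is a stop (sonority 1).
Coda profile 7-3-1 — falls from the nucleus.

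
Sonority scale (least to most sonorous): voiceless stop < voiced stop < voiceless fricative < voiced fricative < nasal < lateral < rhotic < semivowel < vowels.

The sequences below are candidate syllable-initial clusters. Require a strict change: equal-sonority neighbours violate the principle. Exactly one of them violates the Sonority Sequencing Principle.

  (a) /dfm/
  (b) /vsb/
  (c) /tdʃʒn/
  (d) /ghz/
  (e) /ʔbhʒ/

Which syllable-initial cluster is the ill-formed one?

b

(a) /dfm/: profile 2-3-5 — obeys.
(b) /vsb/: profile 4-3-2 — violates.
(c) /tdʃʒn/: profile 1-2-3-4-5 — obeys.
(d) /ghz/: profile 2-3-4 — obeys.
(e) /ʔbhʒ/: profile 1-2-3-4 — obeys.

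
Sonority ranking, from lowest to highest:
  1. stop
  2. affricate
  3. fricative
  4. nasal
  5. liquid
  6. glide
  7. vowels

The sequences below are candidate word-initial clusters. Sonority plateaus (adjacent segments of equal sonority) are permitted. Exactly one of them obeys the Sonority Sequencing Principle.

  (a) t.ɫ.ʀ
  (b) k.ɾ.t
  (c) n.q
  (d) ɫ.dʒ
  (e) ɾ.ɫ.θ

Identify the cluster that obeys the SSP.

(a) sonority 1-5-5: well-formed.
(b) sonority 1-5-1: ill-formed.
(c) sonority 4-1: ill-formed.
(d) sonority 5-2: ill-formed.
(e) sonority 5-5-3: ill-formed.

a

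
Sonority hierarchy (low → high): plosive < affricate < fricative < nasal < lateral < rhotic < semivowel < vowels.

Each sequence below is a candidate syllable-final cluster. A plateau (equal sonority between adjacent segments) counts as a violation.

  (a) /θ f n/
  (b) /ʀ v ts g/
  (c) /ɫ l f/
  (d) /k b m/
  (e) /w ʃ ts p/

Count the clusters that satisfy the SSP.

2

(a) /θ f n/: profile 3-3-4 — violates.
(b) /ʀ v ts g/: profile 6-3-2-1 — obeys.
(c) /ɫ l f/: profile 5-5-3 — violates.
(d) /k b m/: profile 1-1-4 — violates.
(e) /w ʃ ts p/: profile 7-3-2-1 — obeys.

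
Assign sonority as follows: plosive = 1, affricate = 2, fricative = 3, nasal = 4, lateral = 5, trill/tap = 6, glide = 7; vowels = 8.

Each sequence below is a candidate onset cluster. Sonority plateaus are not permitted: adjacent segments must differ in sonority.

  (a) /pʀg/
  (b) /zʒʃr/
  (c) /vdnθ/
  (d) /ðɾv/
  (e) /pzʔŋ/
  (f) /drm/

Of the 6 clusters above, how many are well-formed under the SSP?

0

(a) sonority 1-6-1: ill-formed.
(b) sonority 3-3-3-6: ill-formed.
(c) sonority 3-1-4-3: ill-formed.
(d) sonority 3-6-3: ill-formed.
(e) sonority 1-3-1-4: ill-formed.
(f) sonority 1-6-4: ill-formed.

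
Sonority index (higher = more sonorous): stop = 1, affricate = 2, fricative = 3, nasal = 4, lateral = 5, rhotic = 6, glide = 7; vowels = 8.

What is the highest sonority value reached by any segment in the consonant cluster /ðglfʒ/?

5

/ð/ is a fricative (sonority 3).
/g/ is a stop (sonority 1).
/l/ is a lateral (sonority 5).
/f/ is a fricative (sonority 3).
/ʒ/ is a fricative (sonority 3).
The maximum is 5.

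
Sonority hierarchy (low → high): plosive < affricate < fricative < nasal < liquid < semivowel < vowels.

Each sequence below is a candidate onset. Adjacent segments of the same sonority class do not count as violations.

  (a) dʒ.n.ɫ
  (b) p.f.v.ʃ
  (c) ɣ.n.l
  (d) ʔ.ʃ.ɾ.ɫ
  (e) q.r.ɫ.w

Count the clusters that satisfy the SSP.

5

(a) 2-4-5 → obeys
(b) 1-3-3-3 → obeys
(c) 3-4-5 → obeys
(d) 1-3-5-5 → obeys
(e) 1-5-5-6 → obeys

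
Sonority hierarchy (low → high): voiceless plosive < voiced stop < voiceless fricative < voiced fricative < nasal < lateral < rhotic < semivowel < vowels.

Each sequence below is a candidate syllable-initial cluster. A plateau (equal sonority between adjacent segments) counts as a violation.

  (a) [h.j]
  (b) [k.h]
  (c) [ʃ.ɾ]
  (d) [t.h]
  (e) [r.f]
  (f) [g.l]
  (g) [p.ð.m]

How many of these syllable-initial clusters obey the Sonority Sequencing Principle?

(a) [h.j]: profile 3-8 — obeys.
(b) [k.h]: profile 1-3 — obeys.
(c) [ʃ.ɾ]: profile 3-7 — obeys.
(d) [t.h]: profile 1-3 — obeys.
(e) [r.f]: profile 7-3 — violates.
(f) [g.l]: profile 2-6 — obeys.
(g) [p.ð.m]: profile 1-4-5 — obeys.

6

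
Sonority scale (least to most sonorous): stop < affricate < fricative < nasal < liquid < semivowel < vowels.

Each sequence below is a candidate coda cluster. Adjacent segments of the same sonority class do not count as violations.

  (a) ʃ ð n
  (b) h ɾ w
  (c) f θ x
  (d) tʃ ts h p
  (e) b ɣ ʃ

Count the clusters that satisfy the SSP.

(a) sonority 3-3-4: ill-formed.
(b) sonority 3-5-6: ill-formed.
(c) sonority 3-3-3: well-formed.
(d) sonority 2-2-3-1: ill-formed.
(e) sonority 1-3-3: ill-formed.

1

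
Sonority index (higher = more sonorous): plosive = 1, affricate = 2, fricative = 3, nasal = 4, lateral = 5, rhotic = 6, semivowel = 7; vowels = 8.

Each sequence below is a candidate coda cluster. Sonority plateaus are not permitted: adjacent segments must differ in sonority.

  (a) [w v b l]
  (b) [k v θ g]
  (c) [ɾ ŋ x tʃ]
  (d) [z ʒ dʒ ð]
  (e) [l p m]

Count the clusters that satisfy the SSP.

(a) sonority 7-3-1-5: ill-formed.
(b) sonority 1-3-3-1: ill-formed.
(c) sonority 6-4-3-2: well-formed.
(d) sonority 3-3-2-3: ill-formed.
(e) sonority 5-1-4: ill-formed.

1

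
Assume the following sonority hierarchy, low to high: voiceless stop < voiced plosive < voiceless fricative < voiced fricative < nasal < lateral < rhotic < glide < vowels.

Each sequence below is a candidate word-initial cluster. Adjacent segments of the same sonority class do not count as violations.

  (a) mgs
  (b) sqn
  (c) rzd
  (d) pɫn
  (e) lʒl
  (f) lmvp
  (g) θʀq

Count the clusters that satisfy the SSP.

(a) mgs: profile 5-2-3 — violates.
(b) sqn: profile 3-1-5 — violates.
(c) rzd: profile 7-4-2 — violates.
(d) pɫn: profile 1-6-5 — violates.
(e) lʒl: profile 6-4-6 — violates.
(f) lmvp: profile 6-5-4-1 — violates.
(g) θʀq: profile 3-7-1 — violates.

0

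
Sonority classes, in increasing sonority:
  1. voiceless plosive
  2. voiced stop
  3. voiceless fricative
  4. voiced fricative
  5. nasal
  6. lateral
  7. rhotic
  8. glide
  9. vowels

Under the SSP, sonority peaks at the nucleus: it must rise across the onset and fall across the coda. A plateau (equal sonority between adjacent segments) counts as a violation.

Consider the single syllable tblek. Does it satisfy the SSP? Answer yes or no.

Onset: /t/ is a voiceless plosive (sonority 1), /b/ is a voiced stop (sonority 2), /l/ is a lateral (sonority 6); then the nucleus /e/ (sonority 9).
Onset profile 1-2-6-9 — rises to the nucleus.
Coda: /k/ is a voiceless plosive (sonority 1).
Coda profile 9-1 — falls from the nucleus.

yes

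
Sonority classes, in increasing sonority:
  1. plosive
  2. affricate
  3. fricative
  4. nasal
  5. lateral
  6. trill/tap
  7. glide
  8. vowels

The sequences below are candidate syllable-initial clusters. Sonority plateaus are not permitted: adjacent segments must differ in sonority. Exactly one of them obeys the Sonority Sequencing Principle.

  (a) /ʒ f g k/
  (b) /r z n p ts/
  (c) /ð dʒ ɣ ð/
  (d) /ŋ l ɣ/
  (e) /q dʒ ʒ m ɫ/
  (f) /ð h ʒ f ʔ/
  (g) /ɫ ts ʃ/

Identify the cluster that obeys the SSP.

e

(a) /ʒ f g k/: profile 3-3-1-1 — violates.
(b) /r z n p ts/: profile 6-3-4-1-2 — violates.
(c) /ð dʒ ɣ ð/: profile 3-2-3-3 — violates.
(d) /ŋ l ɣ/: profile 4-5-3 — violates.
(e) /q dʒ ʒ m ɫ/: profile 1-2-3-4-5 — obeys.
(f) /ð h ʒ f ʔ/: profile 3-3-3-3-1 — violates.
(g) /ɫ ts ʃ/: profile 5-2-3 — violates.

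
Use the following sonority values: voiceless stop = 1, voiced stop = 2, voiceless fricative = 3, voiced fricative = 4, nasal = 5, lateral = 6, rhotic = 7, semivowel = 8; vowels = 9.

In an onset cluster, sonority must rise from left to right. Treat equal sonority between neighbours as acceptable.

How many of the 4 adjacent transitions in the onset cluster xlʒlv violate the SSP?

/x/ — voiceless fricative, sonority 3.
/l/ — lateral, sonority 6.
/ʒ/ — voiced fricative, sonority 4.
/l/ — lateral, sonority 6.
/v/ — voiced fricative, sonority 4.
/x/→/l/: 3→6 (rises) — ok.
/l/→/ʒ/: 6→4 (does not rise) — violation.
/ʒ/→/l/: 4→6 (rises) — ok.
/l/→/v/: 6→4 (does not rise) — violation.

2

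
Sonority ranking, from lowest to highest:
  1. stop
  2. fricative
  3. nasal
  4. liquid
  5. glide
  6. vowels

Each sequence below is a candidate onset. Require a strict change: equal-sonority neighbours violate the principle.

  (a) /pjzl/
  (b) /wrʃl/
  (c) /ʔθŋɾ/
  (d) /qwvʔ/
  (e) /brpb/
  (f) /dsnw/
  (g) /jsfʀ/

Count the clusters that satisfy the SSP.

(a) sonority 1-5-2-4: ill-formed.
(b) sonority 5-4-2-4: ill-formed.
(c) sonority 1-2-3-4: well-formed.
(d) sonority 1-5-2-1: ill-formed.
(e) sonority 1-4-1-1: ill-formed.
(f) sonority 1-2-3-5: well-formed.
(g) sonority 5-2-2-4: ill-formed.

2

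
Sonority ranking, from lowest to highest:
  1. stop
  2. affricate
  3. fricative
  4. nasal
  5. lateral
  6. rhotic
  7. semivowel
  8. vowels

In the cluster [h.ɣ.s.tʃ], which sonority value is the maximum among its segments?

/h/: fricative = 3.
/ɣ/: fricative = 3.
/s/: fricative = 3.
/tʃ/: affricate = 2.
The maximum is 3.

3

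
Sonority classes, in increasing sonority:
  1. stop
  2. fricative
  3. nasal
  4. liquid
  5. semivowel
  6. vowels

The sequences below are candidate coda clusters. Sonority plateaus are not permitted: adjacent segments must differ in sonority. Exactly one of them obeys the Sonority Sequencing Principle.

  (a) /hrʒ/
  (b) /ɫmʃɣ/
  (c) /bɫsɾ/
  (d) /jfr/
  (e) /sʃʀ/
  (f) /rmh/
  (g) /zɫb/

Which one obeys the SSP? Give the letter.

f

(a) sonority 2-4-2: ill-formed.
(b) sonority 4-3-2-2: ill-formed.
(c) sonority 1-4-2-4: ill-formed.
(d) sonority 5-2-4: ill-formed.
(e) sonority 2-2-4: ill-formed.
(f) sonority 4-3-2: well-formed.
(g) sonority 2-4-1: ill-formed.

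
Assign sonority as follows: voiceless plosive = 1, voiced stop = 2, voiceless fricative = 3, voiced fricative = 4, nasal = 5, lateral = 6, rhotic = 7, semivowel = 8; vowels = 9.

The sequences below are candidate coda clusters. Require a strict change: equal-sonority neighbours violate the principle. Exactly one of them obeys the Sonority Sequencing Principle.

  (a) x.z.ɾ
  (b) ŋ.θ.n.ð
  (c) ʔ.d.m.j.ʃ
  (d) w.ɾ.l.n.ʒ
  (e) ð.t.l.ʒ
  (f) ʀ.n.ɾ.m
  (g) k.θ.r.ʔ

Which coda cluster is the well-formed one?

d

(a) 3-4-7 → violates
(b) 5-3-5-4 → violates
(c) 1-2-5-8-3 → violates
(d) 8-7-6-5-4 → obeys
(e) 4-1-6-4 → violates
(f) 7-5-7-5 → violates
(g) 1-3-7-1 → violates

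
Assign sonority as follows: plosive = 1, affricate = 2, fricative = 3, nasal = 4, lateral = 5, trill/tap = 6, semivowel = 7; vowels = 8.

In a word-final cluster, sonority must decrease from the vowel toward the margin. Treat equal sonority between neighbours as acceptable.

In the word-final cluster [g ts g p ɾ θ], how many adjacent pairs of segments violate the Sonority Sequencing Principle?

/g/ is a plosive (sonority 1).
/ts/ is an affricate (sonority 2).
/g/ is a plosive (sonority 1).
/p/ is a plosive (sonority 1).
/ɾ/ is a trill/tap (sonority 6).
/θ/ is a fricative (sonority 3).
/g/→/ts/: 1→2 (does not fall) — violation.
/ts/→/g/: 2→1 (falls) — ok.
/g/→/p/: 1→1 (plateau, allowed) — ok.
/p/→/ɾ/: 1→6 (does not fall) — violation.
/ɾ/→/θ/: 6→3 (falls) — ok.

2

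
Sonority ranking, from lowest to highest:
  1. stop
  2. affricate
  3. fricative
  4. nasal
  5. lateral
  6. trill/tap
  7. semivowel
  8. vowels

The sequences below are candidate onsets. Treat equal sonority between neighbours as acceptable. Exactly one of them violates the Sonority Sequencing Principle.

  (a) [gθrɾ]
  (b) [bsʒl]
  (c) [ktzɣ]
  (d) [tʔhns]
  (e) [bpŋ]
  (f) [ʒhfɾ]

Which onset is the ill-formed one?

d

(a) 1-3-6-6 → obeys
(b) 1-3-3-5 → obeys
(c) 1-1-3-3 → obeys
(d) 1-1-3-4-3 → violates
(e) 1-1-4 → obeys
(f) 3-3-3-6 → obeys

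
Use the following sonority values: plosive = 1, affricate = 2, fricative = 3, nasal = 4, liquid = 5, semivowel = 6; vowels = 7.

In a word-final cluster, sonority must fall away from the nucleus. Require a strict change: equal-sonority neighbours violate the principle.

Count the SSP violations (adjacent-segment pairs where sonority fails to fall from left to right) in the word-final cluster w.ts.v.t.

1

/w/ — semivowel, sonority 6.
/ts/ — affricate, sonority 2.
/v/ — fricative, sonority 3.
/t/ — plosive, sonority 1.
/w/→/ts/: 6→2 (falls) — ok.
/ts/→/v/: 2→3 (does not fall) — violation.
/v/→/t/: 3→1 (falls) — ok.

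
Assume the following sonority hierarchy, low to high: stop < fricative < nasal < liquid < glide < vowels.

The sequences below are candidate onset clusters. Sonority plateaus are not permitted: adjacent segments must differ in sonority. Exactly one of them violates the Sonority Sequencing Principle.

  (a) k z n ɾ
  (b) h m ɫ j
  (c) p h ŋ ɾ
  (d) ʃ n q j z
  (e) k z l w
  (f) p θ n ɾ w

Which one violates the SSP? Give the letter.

(a) k z n ɾ: profile 1-2-3-4 — obeys.
(b) h m ɫ j: profile 2-3-4-5 — obeys.
(c) p h ŋ ɾ: profile 1-2-3-4 — obeys.
(d) ʃ n q j z: profile 2-3-1-5-2 — violates.
(e) k z l w: profile 1-2-4-5 — obeys.
(f) p θ n ɾ w: profile 1-2-3-4-5 — obeys.

d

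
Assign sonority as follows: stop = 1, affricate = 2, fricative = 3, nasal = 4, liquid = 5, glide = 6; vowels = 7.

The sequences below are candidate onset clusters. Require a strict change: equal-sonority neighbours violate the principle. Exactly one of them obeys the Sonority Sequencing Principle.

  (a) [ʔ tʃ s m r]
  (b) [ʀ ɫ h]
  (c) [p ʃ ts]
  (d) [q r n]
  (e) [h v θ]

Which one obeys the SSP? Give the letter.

(a) [ʔ tʃ s m r]: profile 1-2-3-4-5 — obeys.
(b) [ʀ ɫ h]: profile 5-5-3 — violates.
(c) [p ʃ ts]: profile 1-3-2 — violates.
(d) [q r n]: profile 1-5-4 — violates.
(e) [h v θ]: profile 3-3-3 — violates.

a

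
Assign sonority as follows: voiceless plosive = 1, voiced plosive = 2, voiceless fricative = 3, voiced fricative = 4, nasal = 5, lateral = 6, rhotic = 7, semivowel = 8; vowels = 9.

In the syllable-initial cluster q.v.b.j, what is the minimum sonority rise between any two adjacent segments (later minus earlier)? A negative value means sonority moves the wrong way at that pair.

-2

/q/: voiceless plosive = 1.
/v/: voiced fricative = 4.
/b/: voiced plosive = 2.
/j/: semivowel = 8.
/q/→/v/: change +3.
/v/→/b/: change -2.
/b/→/j/: change +6.
Minimum = -2.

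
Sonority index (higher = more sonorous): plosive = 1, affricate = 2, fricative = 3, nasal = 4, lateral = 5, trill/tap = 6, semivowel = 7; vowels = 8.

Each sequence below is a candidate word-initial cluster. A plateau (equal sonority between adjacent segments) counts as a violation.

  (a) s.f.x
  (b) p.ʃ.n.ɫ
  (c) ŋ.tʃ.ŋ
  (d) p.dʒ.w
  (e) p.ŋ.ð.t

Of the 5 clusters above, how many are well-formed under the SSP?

(a) 3-3-3 → violates
(b) 1-3-4-5 → obeys
(c) 4-2-4 → violates
(d) 1-2-7 → obeys
(e) 1-4-3-1 → violates

2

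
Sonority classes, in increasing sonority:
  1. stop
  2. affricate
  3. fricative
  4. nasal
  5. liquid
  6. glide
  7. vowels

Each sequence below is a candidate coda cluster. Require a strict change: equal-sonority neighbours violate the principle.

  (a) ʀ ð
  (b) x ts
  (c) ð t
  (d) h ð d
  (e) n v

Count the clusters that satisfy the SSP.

(a) 5-3 → obeys
(b) 3-2 → obeys
(c) 3-1 → obeys
(d) 3-3-1 → violates
(e) 4-3 → obeys

4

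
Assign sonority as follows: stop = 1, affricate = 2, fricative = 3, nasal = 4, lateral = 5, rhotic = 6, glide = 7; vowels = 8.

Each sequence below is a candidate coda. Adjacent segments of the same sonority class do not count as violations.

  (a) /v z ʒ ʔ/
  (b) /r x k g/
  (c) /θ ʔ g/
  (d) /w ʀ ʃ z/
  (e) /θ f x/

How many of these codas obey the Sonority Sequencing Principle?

5

(a) 3-3-3-1 → obeys
(b) 6-3-1-1 → obeys
(c) 3-1-1 → obeys
(d) 7-6-3-3 → obeys
(e) 3-3-3 → obeys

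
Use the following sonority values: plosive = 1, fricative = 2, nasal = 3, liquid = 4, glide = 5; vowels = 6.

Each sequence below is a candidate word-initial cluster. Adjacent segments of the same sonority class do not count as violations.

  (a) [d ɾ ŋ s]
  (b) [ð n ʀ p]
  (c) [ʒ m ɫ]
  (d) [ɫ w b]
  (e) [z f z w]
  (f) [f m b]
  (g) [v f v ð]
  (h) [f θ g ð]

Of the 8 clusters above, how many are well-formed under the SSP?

3

(a) 1-4-3-2 → violates
(b) 2-3-4-1 → violates
(c) 2-3-4 → obeys
(d) 4-5-1 → violates
(e) 2-2-2-5 → obeys
(f) 2-3-1 → violates
(g) 2-2-2-2 → obeys
(h) 2-2-1-2 → violates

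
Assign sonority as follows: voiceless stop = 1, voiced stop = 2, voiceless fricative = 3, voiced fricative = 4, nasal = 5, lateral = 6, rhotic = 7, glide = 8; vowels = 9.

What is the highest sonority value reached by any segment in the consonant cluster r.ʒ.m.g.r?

7

/r/: rhotic = 7.
/ʒ/: voiced fricative = 4.
/m/: nasal = 5.
/g/: voiced stop = 2.
/r/: rhotic = 7.
The maximum is 7.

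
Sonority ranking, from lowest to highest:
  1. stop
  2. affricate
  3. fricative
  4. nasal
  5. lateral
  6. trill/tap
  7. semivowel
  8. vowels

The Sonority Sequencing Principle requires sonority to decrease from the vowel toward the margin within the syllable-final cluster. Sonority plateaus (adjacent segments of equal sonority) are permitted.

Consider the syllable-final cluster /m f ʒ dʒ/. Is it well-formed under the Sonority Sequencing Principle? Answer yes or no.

yes

/m/ is a nasal (sonority 4).
/f/ is a fricative (sonority 3).
/ʒ/ is a fricative (sonority 3).
/dʒ/ is an affricate (sonority 2).
The profile 4-3-3-2 is non-increasing (plateaus allowed), so the syllable-final cluster satisfies the SSP.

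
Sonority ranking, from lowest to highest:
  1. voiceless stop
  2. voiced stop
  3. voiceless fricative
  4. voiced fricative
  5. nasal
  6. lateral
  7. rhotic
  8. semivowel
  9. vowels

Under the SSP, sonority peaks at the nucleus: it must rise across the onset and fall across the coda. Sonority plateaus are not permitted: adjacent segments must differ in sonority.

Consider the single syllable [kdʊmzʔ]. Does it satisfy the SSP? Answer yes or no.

Onset: /k/ is a voiceless stop (sonority 1), /d/ is a voiced stop (sonority 2); then the nucleus /ʊ/ (sonority 9).
Onset profile 1-2-9 — rises to the nucleus.
Coda: /m/ is a nasal (sonority 5), /z/ is a voiced fricative (sonority 4), /ʔ/ is a voiceless stop (sonority 1).
Coda profile 9-5-4-1 — falls from the nucleus.

yes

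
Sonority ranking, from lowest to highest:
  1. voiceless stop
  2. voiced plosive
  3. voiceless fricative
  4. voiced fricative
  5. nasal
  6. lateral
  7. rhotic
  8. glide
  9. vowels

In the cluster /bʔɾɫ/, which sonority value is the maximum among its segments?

7

/b/: voiced plosive = 2.
/ʔ/: voiceless stop = 1.
/ɾ/: rhotic = 7.
/ɫ/: lateral = 6.
The maximum is 7.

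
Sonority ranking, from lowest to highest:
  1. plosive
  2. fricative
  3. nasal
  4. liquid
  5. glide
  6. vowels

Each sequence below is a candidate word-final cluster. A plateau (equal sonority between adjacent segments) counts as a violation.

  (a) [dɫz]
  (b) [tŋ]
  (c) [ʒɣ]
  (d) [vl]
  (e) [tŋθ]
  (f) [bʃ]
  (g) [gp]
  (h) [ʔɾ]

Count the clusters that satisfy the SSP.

(a) [dɫz]: profile 1-4-2 — violates.
(b) [tŋ]: profile 1-3 — violates.
(c) [ʒɣ]: profile 2-2 — violates.
(d) [vl]: profile 2-4 — violates.
(e) [tŋθ]: profile 1-3-2 — violates.
(f) [bʃ]: profile 1-2 — violates.
(g) [gp]: profile 1-1 — violates.
(h) [ʔɾ]: profile 1-4 — violates.

0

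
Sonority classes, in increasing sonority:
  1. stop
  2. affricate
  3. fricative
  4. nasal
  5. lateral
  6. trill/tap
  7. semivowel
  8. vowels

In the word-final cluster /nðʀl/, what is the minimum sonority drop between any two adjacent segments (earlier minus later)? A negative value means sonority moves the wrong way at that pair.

/n/ is a nasal (sonority 4).
/ð/ is a fricative (sonority 3).
/ʀ/ is a trill/tap (sonority 6).
/l/ is a lateral (sonority 5).
/n/→/ð/: change +1.
/ð/→/ʀ/: change -3.
/ʀ/→/l/: change +1.
Minimum = -3.

-3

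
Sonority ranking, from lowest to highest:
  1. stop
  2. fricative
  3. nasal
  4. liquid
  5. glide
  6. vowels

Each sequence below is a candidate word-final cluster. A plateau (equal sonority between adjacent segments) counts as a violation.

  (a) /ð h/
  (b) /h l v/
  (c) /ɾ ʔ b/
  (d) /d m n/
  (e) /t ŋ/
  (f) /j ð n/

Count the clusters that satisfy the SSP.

0

(a) /ð h/: profile 2-2 — violates.
(b) /h l v/: profile 2-4-2 — violates.
(c) /ɾ ʔ b/: profile 4-1-1 — violates.
(d) /d m n/: profile 1-3-3 — violates.
(e) /t ŋ/: profile 1-3 — violates.
(f) /j ð n/: profile 5-2-3 — violates.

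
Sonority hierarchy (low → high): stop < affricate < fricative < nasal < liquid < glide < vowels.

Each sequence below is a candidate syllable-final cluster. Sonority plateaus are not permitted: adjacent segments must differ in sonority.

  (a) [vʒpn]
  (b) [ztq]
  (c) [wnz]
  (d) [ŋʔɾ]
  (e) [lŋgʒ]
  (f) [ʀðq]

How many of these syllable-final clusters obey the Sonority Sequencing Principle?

(a) [vʒpn]: profile 3-3-1-4 — violates.
(b) [ztq]: profile 3-1-1 — violates.
(c) [wnz]: profile 6-4-3 — obeys.
(d) [ŋʔɾ]: profile 4-1-5 — violates.
(e) [lŋgʒ]: profile 5-4-1-3 — violates.
(f) [ʀðq]: profile 5-3-1 — obeys.

2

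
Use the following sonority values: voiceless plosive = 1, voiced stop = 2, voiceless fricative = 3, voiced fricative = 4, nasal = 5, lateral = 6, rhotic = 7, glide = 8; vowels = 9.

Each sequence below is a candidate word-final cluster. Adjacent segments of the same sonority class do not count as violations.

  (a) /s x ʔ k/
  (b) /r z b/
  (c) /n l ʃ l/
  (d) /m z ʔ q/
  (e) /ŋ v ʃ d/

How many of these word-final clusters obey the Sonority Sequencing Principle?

4

(a) /s x ʔ k/: profile 3-3-1-1 — obeys.
(b) /r z b/: profile 7-4-2 — obeys.
(c) /n l ʃ l/: profile 5-6-3-6 — violates.
(d) /m z ʔ q/: profile 5-4-1-1 — obeys.
(e) /ŋ v ʃ d/: profile 5-4-3-2 — obeys.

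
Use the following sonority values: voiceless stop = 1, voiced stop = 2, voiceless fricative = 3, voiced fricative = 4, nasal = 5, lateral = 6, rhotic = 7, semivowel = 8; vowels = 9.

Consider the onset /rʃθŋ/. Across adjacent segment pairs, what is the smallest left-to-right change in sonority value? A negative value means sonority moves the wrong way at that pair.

-4

/r/ — rhotic, sonority 7.
/ʃ/ — voiceless fricative, sonority 3.
/θ/ — voiceless fricative, sonority 3.
/ŋ/ — nasal, sonority 5.
/r/→/ʃ/: change -4.
/ʃ/→/θ/: change +0.
/θ/→/ŋ/: change +2.
Minimum = -4.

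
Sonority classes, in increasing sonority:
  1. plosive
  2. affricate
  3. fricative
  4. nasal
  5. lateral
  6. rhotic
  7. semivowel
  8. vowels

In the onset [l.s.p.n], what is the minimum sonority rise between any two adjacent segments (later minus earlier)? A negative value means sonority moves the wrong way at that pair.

-2

/l/: lateral = 5.
/s/: fricative = 3.
/p/: plosive = 1.
/n/: nasal = 4.
/l/→/s/: change -2.
/s/→/p/: change -2.
/p/→/n/: change +3.
Minimum = -2.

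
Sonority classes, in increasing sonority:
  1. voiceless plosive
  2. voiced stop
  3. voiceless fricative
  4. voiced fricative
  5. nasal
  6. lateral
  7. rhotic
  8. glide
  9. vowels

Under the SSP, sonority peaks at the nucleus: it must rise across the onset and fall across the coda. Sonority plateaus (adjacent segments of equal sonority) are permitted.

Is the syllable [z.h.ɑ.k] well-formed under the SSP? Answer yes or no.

Onset: /z/ is a voiced fricative (sonority 4), /h/ is a voiceless fricative (sonority 3); then the nucleus /ɑ/ (sonority 9).
Onset profile 4-3-9 — does not rise throughout.
Coda: /k/ is a voiceless plosive (sonority 1).
Coda profile 9-1 — falls from the nucleus.

no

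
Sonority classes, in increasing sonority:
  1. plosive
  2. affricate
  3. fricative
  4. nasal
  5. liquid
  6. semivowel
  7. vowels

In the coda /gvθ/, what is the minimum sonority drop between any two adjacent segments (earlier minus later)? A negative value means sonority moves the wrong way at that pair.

-2

/g/ is a plosive (sonority 1).
/v/ is a fricative (sonority 3).
/θ/ is a fricative (sonority 3).
/g/→/v/: change -2.
/v/→/θ/: change +0.
Minimum = -2.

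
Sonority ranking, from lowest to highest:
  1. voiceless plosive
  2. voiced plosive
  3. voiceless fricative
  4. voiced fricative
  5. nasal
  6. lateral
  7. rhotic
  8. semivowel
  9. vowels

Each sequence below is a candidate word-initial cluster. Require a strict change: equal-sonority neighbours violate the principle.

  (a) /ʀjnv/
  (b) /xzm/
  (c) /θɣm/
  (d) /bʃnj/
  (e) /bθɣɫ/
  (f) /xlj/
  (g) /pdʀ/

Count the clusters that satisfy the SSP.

(a) sonority 7-8-5-4: ill-formed.
(b) sonority 3-4-5: well-formed.
(c) sonority 3-4-5: well-formed.
(d) sonority 2-3-5-8: well-formed.
(e) sonority 2-3-4-6: well-formed.
(f) sonority 3-6-8: well-formed.
(g) sonority 1-2-7: well-formed.

6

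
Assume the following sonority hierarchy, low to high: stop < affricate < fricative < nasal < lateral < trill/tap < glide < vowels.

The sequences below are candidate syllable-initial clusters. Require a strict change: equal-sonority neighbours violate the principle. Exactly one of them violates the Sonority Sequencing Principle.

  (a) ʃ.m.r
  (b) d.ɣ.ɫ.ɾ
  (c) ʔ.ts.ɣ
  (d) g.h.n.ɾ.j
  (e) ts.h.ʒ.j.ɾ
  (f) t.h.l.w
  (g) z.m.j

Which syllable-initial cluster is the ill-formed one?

(a) sonority 3-4-6: well-formed.
(b) sonority 1-3-5-6: well-formed.
(c) sonority 1-2-3: well-formed.
(d) sonority 1-3-4-6-7: well-formed.
(e) sonority 2-3-3-7-6: ill-formed.
(f) sonority 1-3-5-7: well-formed.
(g) sonority 3-4-7: well-formed.

e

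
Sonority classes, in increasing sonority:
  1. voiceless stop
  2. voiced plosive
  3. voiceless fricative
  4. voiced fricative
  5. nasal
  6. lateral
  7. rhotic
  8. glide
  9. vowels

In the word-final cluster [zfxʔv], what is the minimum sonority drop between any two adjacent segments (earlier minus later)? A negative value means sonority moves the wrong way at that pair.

/z/ is a voiced fricative (sonority 4).
/f/ is a voiceless fricative (sonority 3).
/x/ is a voiceless fricative (sonority 3).
/ʔ/ is a voiceless stop (sonority 1).
/v/ is a voiced fricative (sonority 4).
/z/→/f/: change +1.
/f/→/x/: change +0.
/x/→/ʔ/: change +2.
/ʔ/→/v/: change -3.
Minimum = -3.

-3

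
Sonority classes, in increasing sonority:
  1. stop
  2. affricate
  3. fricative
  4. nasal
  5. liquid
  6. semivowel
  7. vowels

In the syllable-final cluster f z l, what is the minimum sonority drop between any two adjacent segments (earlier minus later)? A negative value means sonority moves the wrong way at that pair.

-2

/f/ — fricative, sonority 3.
/z/ — fricative, sonority 3.
/l/ — liquid, sonority 5.
/f/→/z/: change +0.
/z/→/l/: change -2.
Minimum = -2.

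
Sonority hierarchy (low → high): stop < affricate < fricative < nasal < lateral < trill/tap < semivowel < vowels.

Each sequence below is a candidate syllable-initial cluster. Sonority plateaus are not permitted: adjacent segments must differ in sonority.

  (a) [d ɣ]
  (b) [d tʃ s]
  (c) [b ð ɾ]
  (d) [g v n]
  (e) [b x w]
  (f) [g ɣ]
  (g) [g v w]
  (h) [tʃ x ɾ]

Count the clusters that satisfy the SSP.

(a) sonority 1-3: well-formed.
(b) sonority 1-2-3: well-formed.
(c) sonority 1-3-6: well-formed.
(d) sonority 1-3-4: well-formed.
(e) sonority 1-3-7: well-formed.
(f) sonority 1-3: well-formed.
(g) sonority 1-3-7: well-formed.
(h) sonority 2-3-6: well-formed.

8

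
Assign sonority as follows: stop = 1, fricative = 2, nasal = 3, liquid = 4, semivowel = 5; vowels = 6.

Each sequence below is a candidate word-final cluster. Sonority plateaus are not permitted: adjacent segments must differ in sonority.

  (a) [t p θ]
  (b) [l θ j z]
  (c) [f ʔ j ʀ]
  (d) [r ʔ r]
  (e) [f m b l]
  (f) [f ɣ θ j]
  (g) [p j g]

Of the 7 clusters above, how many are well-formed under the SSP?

0

(a) sonority 1-1-2: ill-formed.
(b) sonority 4-2-5-2: ill-formed.
(c) sonority 2-1-5-4: ill-formed.
(d) sonority 4-1-4: ill-formed.
(e) sonority 2-3-1-4: ill-formed.
(f) sonority 2-2-2-5: ill-formed.
(g) sonority 1-5-1: ill-formed.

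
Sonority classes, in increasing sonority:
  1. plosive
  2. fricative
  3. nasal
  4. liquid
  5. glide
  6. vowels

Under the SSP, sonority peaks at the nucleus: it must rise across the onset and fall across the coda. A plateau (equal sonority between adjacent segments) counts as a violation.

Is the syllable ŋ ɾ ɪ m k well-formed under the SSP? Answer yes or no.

yes

Onset: /ŋ/ is a nasal (sonority 3), /ɾ/ is a liquid (sonority 4); then the nucleus /ɪ/ (sonority 6).
Onset profile 3-4-6 — rises to the nucleus.
Coda: /m/ is a nasal (sonority 3), /k/ is a plosive (sonority 1).
Coda profile 6-3-1 — falls from the nucleus.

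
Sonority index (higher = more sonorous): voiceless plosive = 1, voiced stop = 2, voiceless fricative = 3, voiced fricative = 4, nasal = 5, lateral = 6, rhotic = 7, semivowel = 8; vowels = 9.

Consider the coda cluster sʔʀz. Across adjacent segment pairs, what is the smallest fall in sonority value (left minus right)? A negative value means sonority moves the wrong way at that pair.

/s/ — voiceless fricative, sonority 3.
/ʔ/ — voiceless plosive, sonority 1.
/ʀ/ — rhotic, sonority 7.
/z/ — voiced fricative, sonority 4.
/s/→/ʔ/: change +2.
/ʔ/→/ʀ/: change -6.
/ʀ/→/z/: change +3.
Minimum = -6.

-6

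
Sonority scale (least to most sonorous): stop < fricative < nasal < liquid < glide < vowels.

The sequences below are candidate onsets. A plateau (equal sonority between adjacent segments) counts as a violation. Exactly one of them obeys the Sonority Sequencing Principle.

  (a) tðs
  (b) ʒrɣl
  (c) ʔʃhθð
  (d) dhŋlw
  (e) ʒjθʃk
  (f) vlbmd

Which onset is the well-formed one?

d

(a) 1-2-2 → violates
(b) 2-4-2-4 → violates
(c) 1-2-2-2-2 → violates
(d) 1-2-3-4-5 → obeys
(e) 2-5-2-2-1 → violates
(f) 2-4-1-3-1 → violates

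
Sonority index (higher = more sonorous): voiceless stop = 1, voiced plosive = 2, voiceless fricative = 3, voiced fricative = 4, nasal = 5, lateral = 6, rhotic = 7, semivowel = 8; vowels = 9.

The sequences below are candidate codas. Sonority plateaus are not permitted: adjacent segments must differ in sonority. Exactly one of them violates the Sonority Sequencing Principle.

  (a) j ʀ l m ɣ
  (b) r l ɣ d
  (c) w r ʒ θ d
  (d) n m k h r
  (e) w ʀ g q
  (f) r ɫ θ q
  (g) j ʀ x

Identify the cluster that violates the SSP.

d

(a) j ʀ l m ɣ: profile 8-7-6-5-4 — obeys.
(b) r l ɣ d: profile 7-6-4-2 — obeys.
(c) w r ʒ θ d: profile 8-7-4-3-2 — obeys.
(d) n m k h r: profile 5-5-1-3-7 — violates.
(e) w ʀ g q: profile 8-7-2-1 — obeys.
(f) r ɫ θ q: profile 7-6-3-1 — obeys.
(g) j ʀ x: profile 8-7-3 — obeys.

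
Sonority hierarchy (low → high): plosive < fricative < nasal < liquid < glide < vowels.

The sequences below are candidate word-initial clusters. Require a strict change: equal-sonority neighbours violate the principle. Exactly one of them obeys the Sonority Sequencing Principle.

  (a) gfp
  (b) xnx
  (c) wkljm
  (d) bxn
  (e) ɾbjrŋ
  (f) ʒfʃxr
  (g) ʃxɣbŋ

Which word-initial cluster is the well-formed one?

d

(a) gfp: profile 1-2-1 — violates.
(b) xnx: profile 2-3-2 — violates.
(c) wkljm: profile 5-1-4-5-3 — violates.
(d) bxn: profile 1-2-3 — obeys.
(e) ɾbjrŋ: profile 4-1-5-4-3 — violates.
(f) ʒfʃxr: profile 2-2-2-2-4 — violates.
(g) ʃxɣbŋ: profile 2-2-2-1-3 — violates.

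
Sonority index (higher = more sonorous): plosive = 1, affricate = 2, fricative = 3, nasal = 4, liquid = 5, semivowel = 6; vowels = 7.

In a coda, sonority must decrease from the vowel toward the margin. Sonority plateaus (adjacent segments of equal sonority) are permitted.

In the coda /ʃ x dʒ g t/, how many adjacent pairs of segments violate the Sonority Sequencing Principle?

0

/ʃ/: fricative = 3.
/x/: fricative = 3.
/dʒ/: affricate = 2.
/g/: plosive = 1.
/t/: plosive = 1.
/ʃ/→/x/: 3→3 (plateau, allowed) — ok.
/x/→/dʒ/: 3→2 (falls) — ok.
/dʒ/→/g/: 2→1 (falls) — ok.
/g/→/t/: 1→1 (plateau, allowed) — ok.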